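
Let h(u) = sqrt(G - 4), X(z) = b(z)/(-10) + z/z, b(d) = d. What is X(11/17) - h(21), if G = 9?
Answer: 159/170 - sqrt(5) ≈ -1.3008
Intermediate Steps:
X(z) = 1 - z/10 (X(z) = z/(-10) + z/z = z*(-1/10) + 1 = -z/10 + 1 = 1 - z/10)
h(u) = sqrt(5) (h(u) = sqrt(9 - 4) = sqrt(5))
X(11/17) - h(21) = (1 - 11/(10*17)) - sqrt(5) = (1 - 1/10*11/17) - sqrt(5) = (1 - 11/170) - sqrt(5) = 159/170 - sqrt(5)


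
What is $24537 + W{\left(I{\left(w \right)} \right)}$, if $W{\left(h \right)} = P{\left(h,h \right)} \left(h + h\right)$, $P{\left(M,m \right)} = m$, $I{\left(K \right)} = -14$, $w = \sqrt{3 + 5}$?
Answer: $24929$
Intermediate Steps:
$w = 2 \sqrt{2}$ ($w = \sqrt{8} = 2 \sqrt{2} \approx 2.8284$)
$W{\left(h \right)} = 2 h^{2}$ ($W{\left(h \right)} = h \left(h + h\right) = h 2 h = 2 h^{2}$)
$24537 + W{\left(I{\left(w \right)} \right)} = 24537 + 2 \left(-14\right)^{2} = 24537 + 2 \cdot 196 = 24537 + 392 = 24929$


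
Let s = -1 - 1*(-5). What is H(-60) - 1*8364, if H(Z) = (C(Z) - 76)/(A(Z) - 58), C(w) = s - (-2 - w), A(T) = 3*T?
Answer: -995251/119 ≈ -8363.5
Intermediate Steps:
s = 4 (s = -1 + 5 = 4)
C(w) = 6 + w (C(w) = 4 - (-2 - w) = 4 + (2 + w) = 6 + w)
H(Z) = (-70 + Z)/(-58 + 3*Z) (H(Z) = ((6 + Z) - 76)/(3*Z - 58) = (-70 + Z)/(-58 + 3*Z))
H(-60) - 1*8364 = (-70 - 60)/(-58 + 3*(-60)) - 1*8364 = -130/(-58 - 180) - 8364 = -130/(-238) - 8364 = -1/238*(-130) - 8364 = 65/119 - 8364 = -995251/119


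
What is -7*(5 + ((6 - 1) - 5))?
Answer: -35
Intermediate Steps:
-7*(5 + ((6 - 1) - 5)) = -7*(5 + (5 - 5)) = -7*(5 + 0) = -7*5 = -35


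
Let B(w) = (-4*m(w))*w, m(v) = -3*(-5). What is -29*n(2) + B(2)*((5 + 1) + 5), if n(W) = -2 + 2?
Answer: -1320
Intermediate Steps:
m(v) = 15
n(W) = 0
B(w) = -60*w (B(w) = (-4*15)*w = -60*w)
-29*n(2) + B(2)*((5 + 1) + 5) = -29*0 + (-60*2)*((5 + 1) + 5) = 0 - 120*(6 + 5) = 0 - 120*11 = 0 - 1320 = -1320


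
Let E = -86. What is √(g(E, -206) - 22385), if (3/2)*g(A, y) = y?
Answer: I*√202701/3 ≈ 150.07*I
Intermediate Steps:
g(A, y) = 2*y/3
√(g(E, -206) - 22385) = √((⅔)*(-206) - 22385) = √(-412/3 - 22385) = √(-67567/3) = I*√202701/3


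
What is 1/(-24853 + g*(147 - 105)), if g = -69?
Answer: -1/27751 ≈ -3.6035e-5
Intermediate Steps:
1/(-24853 + g*(147 - 105)) = 1/(-24853 - 69*(147 - 105)) = 1/(-24853 - 69*42) = 1/(-24853 - 2898) = 1/(-27751) = -1/27751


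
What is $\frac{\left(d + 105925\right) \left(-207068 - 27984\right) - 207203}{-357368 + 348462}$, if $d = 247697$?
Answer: $\frac{83119765547}{8906} \approx 9.333 \cdot 10^{6}$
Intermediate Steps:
$\frac{\left(d + 105925\right) \left(-207068 - 27984\right) - 207203}{-357368 + 348462} = \frac{\left(247697 + 105925\right) \left(-207068 - 27984\right) - 207203}{-357368 + 348462} = \frac{353622 \left(-235052\right) - 207203}{-8906} = \left(-83119558344 - 207203\right) \left(- \frac{1}{8906}\right) = \left(-83119765547\right) \left(- \frac{1}{8906}\right) = \frac{83119765547}{8906}$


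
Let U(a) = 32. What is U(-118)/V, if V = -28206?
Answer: -16/14103 ≈ -0.0011345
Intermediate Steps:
U(-118)/V = 32/(-28206) = 32*(-1/28206) = -16/14103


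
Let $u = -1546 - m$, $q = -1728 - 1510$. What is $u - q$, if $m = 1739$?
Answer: $-47$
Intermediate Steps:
$q = -3238$ ($q = -1728 - 1510 = -3238$)
$u = -3285$ ($u = -1546 - 1739 = -3285$)
$u - q = -3285 - -3238 = -3285 + 3238 = -47$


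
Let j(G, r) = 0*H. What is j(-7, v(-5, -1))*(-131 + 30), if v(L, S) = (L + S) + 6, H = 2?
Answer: 0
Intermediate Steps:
v(L, S) = 6 + L + S
j(G, r) = 0 (j(G, r) = 0*2 = 0)
j(-7, v(-5, -1))*(-131 + 30) = 0*(-131 + 30) = 0*(-101) = 0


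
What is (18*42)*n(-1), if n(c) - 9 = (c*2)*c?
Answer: 8316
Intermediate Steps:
n(c) = 9 + 2*c² (n(c) = 9 + (c*2)*c = 9 + (2*c)*c = 9 + 2*c²)
(18*42)*n(-1) = (18*42)*(9 + 2*(-1)²) = 756*(9 + 2*1) = 756*(9 + 2) = 756*11 = 8316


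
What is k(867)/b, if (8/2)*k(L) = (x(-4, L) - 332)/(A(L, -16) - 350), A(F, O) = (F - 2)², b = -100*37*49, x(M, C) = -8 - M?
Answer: 3/4842490625 ≈ 6.1952e-10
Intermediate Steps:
b = -181300 (b = -3700*49 = -181300)
A(F, O) = (-2 + F)²
k(L) = -84/(-350 + (-2 + L)²) (k(L) = (((-8 - 1*(-4)) - 332)/((-2 + L)² - 350))/4 = (((-8 + 4) - 332)/(-350 + (-2 + L)²))/4 = ((-4 - 332)/(-350 + (-2 + L)²))/4 = (-336/(-350 + (-2 + L)²))/4 = -84/(-350 + (-2 + L)²))
k(867)/b = -84/(-350 + (-2 + 867)²)/(-181300) = -84/(-350 + 865²)*(-1/181300) = -84/(-350 + 748225)*(-1/181300) = -84/747875*(-1/181300) = 3/4842490625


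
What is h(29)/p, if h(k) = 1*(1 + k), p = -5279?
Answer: -30/5279 ≈ -0.0056829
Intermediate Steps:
h(k) = 1 + k
h(29)/p = (1 + 29)/(-5279) = 30*(-1/5279) = -30/5279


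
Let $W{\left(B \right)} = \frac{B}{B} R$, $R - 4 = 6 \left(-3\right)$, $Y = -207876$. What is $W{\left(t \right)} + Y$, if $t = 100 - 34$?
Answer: $-207890$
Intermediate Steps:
$R = -14$ ($R = 4 + 6 \left(-3\right) = 4 - 18 = -14$)
$t = 66$ ($t = 100 - 34 = 66$)
$W{\left(B \right)} = -14$ ($W{\left(B \right)} = \frac{B}{B} \left(-14\right) = 1 \left(-14\right) = -14$)
$W{\left(t \right)} + Y = -14 - 207876 = -207890$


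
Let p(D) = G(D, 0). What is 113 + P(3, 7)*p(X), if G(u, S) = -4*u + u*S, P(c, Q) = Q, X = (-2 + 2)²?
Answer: 113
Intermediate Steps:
X = 0 (X = 0² = 0)
G(u, S) = -4*u + S*u
p(D) = -4*D (p(D) = D*(-4 + 0) = D*(-4) = -4*D)
113 + P(3, 7)*p(X) = 113 + 7*(-4*0) = 113 + 7*0 = 113 + 0 = 113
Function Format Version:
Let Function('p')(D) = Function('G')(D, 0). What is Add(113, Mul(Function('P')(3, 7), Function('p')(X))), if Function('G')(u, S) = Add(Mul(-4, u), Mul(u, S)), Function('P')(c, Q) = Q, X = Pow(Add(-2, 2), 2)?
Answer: 113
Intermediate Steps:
X = 0 (X = Pow(0, 2) = 0)
Function('G')(u, S) = Add(Mul(-4, u), Mul(S, u))
Function('p')(D) = Mul(-4, D) (Function('p')(D) = Mul(D, Add(-4, 0)) = Mul(D, -4) = Mul(-4, D))
Add(113, Mul(Function('P')(3, 7), Function('p')(X))) = Add(113, Mul(7, Mul(-4, 0))) = Add(113, Mul(7, 0)) = Add(113, 0) = 113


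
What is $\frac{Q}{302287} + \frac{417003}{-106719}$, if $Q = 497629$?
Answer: $- \frac{24316038870}{10753255451} \approx -2.2613$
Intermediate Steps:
$\frac{Q}{302287} + \frac{417003}{-106719} = \frac{497629}{302287} + \frac{417003}{-106719} = 497629 \cdot \frac{1}{302287} + 417003 \left(- \frac{1}{106719}\right) = \frac{497629}{302287} - \frac{139001}{35573} = - \frac{24316038870}{10753255451}$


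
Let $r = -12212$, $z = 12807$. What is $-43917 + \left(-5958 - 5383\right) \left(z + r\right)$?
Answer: $-6791812$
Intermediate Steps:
$-43917 + \left(-5958 - 5383\right) \left(z + r\right) = -43917 + \left(-5958 - 5383\right) \left(12807 - 12212\right) = -43917 - 6747895 = -6791812$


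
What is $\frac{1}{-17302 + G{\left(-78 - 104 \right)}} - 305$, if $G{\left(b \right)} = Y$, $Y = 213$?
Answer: $- \frac{5212146}{17089} \approx -305.0$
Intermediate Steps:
$G{\left(b \right)} = 213$
$\frac{1}{-17302 + G{\left(-78 - 104 \right)}} - 305 = \frac{1}{-17302 + 213} - 305 = \frac{1}{-17089} - 305 = - \frac{1}{17089} - 305 = - \frac{5212146}{17089}$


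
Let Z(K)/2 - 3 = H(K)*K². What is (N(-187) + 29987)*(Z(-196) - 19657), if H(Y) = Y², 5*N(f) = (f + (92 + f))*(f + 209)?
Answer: 424230449157991/5 ≈ 8.4846e+13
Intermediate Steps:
N(f) = (92 + 2*f)*(209 + f)/5 (N(f) = ((f + (92 + f))*(f + 209))/5 = ((92 + 2*f)*(209 + f))/5 = (92 + 2*f)*(209 + f)/5)
Z(K) = 6 + 2*K⁴ (Z(K) = 6 + 2*(K²*K²) = 6 + 2*K⁴)
(N(-187) + 29987)*(Z(-196) - 19657) = ((19228/5 + 102*(-187) + (⅖)*(-187)²) + 29987)*((6 + 2*(-196)⁴) - 19657) = ((19228/5 - 19074 + (⅖)*34969) + 29987)*((6 + 2*1475789056) - 19657) = ((19228/5 - 19074 + 69938/5) + 29987)*((6 + 2951578112) - 19657) = (-6204/5 + 29987)*(2951578118 - 19657) = (143731/5)*2951558461 = 424230449157991/5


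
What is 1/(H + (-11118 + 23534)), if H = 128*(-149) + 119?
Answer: -1/6537 ≈ -0.00015298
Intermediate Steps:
H = -18953 (H = -19072 + 119 = -18953)
1/(H + (-11118 + 23534)) = 1/(-18953 + (-11118 + 23534)) = 1/(-18953 + 12416) = 1/(-6537) = -1/6537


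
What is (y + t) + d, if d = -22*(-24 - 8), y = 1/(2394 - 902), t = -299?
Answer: 604261/1492 ≈ 405.00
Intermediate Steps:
y = 1/1492 ≈ 0.00067024
d = 704 (d = -22*(-32) = 704)
(y + t) + d = (1/1492 - 299) + 704 = -446107/1492 + 704 = 604261/1492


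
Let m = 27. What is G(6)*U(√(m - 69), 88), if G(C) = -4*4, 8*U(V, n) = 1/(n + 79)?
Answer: -2/167 ≈ -0.011976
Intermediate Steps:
U(V, n) = 1/(8*(79 + n)) (U(V, n) = 1/(8*(n + 79)) = 1/(8*(79 + n)))
G(C) = -16
G(6)*U(√(m - 69), 88) = -2/(79 + 88) = -2/167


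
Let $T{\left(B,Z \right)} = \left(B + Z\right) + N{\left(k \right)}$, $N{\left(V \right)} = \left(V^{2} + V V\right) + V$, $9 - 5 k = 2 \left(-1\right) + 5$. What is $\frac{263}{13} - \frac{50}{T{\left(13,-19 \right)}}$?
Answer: $\frac{14437}{312} \approx 46.272$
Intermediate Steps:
$k = \frac{6}{5}$ ($k = \frac{9}{5} - \frac{2 \left(-1\right) + 5}{5} = \frac{9}{5} - \frac{-2 + 5}{5} = \frac{9}{5} - \frac{3}{5} = \frac{6}{5} \approx 1.2$)
$N{\left(V \right)} = V + 2 V^{2}$ ($N{\left(V \right)} = \left(V^{2} + V^{2}\right) + V = 2 V^{2} + V = V + 2 V^{2}$)
$T{\left(B,Z \right)} = \frac{102}{25} + B + Z$ ($T{\left(B,Z \right)} = \left(B + Z\right) + \frac{6 \left(1 + 2 \cdot \frac{6}{5}\right)}{5} = \left(B + Z\right) + \frac{6 \left(1 + \frac{12}{5}\right)}{5} = \left(B + Z\right) + \frac{6}{5} \cdot \frac{17}{5} = \left(B + Z\right) + \frac{102}{25} = \frac{102}{25} + B + Z$)
$\frac{263}{13} - \frac{50}{T{\left(13,-19 \right)}} = \frac{263}{13} - \frac{50}{\frac{102}{25} + 13 - 19} = 263 \cdot \frac{1}{13} - \frac{50}{- \frac{48}{25}} = \frac{263}{13} - - \frac{625}{24} = \frac{263}{13} + \frac{625}{24} = \frac{14437}{312}$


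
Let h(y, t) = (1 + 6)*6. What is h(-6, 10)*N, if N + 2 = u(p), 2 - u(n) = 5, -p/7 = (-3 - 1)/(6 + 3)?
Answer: -210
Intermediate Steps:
p = 28/9 (p = -7*(-3 - 1)/(6 + 3) = -(-28)/9 = -7*(-4/9) = 28/9 ≈ 3.1111)
u(n) = -3 (u(n) = 2 - 1*5 = 2 - 5 = -3)
N = -5 (N = -2 - 3 = -5)
h(y, t) = 42 (h(y, t) = 7*6 = 42)
h(-6, 10)*N = 42*(-5) = -210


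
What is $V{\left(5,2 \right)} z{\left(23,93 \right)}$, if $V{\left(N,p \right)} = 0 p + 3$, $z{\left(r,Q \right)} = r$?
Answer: $69$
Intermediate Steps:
$V{\left(N,p \right)} = 3$ ($V{\left(N,p \right)} = 0 + 3 = 3$)
$V{\left(5,2 \right)} z{\left(23,93 \right)} = 3 \cdot 23 = 69$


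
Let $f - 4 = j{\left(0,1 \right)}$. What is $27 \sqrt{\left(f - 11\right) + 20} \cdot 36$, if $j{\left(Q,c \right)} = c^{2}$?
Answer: $972 \sqrt{14} \approx 3636.9$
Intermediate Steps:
$f = 5$ ($f = 4 + 1^{2} = 4 + 1 = 5$)
$27 \sqrt{\left(f - 11\right) + 20} \cdot 36 = 27 \sqrt{\left(5 - 11\right) + 20} \cdot 36 = 27 \sqrt{-6 + 20} \cdot 36 = 27 \sqrt{14} \cdot 36 = 972 \sqrt{14}$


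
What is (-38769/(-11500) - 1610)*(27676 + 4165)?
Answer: -588301671271/11500 ≈ -5.1157e+7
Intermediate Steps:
(-38769/(-11500) - 1610)*(27676 + 4165) = (-38769*(-1/11500) - 1610)*31841 = (38769/11500 - 1610)*31841 = -18476231/11500*31841 = -588301671271/11500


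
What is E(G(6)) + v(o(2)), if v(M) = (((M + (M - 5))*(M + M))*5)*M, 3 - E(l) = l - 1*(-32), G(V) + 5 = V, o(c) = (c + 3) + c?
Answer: 4380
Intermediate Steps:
o(c) = 3 + 2*c (o(c) = (3 + c) + c = 3 + 2*c)
G(V) = -5 + V
E(l) = -29 - l (E(l) = 3 - (l - 1*(-32)) = 3 - (l + 32) = 3 - (32 + l) = 3 + (-32 - l) = -29 - l)
v(M) = 10*M**2*(-5 + 2*M) (v(M) = (((M + (-5 + M))*(2*M))*5)*M = (((-5 + 2*M)*(2*M))*5)*M = ((2*M*(-5 + 2*M))*5)*M = (10*M*(-5 + 2*M))*M = 10*M**2*(-5 + 2*M))
E(G(6)) + v(o(2)) = (-29 - (-5 + 6)) + (3 + 2*2)**2*(-50 + 20*(3 + 2*2)) = (-29 - 1*1) + (3 + 4)**2*(-50 + 20*(3 + 4)) = (-29 - 1) + 7**2*(-50 + 20*7) = -30 + 49*(-50 + 140) = -30 + 49*90 = -30 + 4410 = 4380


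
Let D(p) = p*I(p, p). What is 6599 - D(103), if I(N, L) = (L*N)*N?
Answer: -112544282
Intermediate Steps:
I(N, L) = L*N²
D(p) = p⁴ (D(p) = p*(p*p²) = p*p³ = p⁴)
6599 - D(103) = 6599 - 1*103⁴ = 6599 - 1*112550881 = 6599 - 112550881 = -112544282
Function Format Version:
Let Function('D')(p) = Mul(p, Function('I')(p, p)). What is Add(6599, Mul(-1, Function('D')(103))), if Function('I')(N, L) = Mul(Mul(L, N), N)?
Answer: -112544282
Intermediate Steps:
Function('I')(N, L) = Mul(L, Pow(N, 2))
Function('D')(p) = Pow(p, 4) (Function('D')(p) = Mul(p, Mul(p, Pow(p, 2))) = Mul(p, Pow(p, 3)) = Pow(p, 4))
Add(6599, Mul(-1, Function('D')(103))) = Add(6599, Mul(-1, Pow(103, 4))) = Add(6599, Mul(-1, 112550881)) = Add(6599, -112550881) = -112544282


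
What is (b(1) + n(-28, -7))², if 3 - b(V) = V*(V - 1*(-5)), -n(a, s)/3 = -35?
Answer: 10404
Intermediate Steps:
n(a, s) = 105 (n(a, s) = -3*(-35) = 105)
b(V) = 3 - V*(5 + V) (b(V) = 3 - V*(V - 1*(-5)) = 3 - V*(V + 5) = 3 - V*(5 + V))
(b(1) + n(-28, -7))² = ((3 - 1*1² - 5*1) + 105)² = ((3 - 1*1 - 5) + 105)² = ((3 - 1 - 5) + 105)² = (-3 + 105)² = 102² = 10404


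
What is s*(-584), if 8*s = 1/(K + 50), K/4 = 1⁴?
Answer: -73/54 ≈ -1.3519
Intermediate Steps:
K = 4 (K = 4*1⁴ = 4*1 = 4)
s = 1/432 (s = 1/(8*(4 + 50)) = (⅛)/54 = (⅛)*(1/54) = 1/432 ≈ 0.0023148)
s*(-584) = (1/432)*(-584) = -73/54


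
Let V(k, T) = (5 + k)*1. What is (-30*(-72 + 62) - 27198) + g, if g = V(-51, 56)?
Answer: -26944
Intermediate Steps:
V(k, T) = 5 + k
g = -46 (g = 5 - 51 = -46)
(-30*(-72 + 62) - 27198) + g = (-30*(-72 + 62) - 27198) - 46 = (-30*(-10) - 27198) - 46 = (300 - 27198) - 46 = -26898 - 46 = -26944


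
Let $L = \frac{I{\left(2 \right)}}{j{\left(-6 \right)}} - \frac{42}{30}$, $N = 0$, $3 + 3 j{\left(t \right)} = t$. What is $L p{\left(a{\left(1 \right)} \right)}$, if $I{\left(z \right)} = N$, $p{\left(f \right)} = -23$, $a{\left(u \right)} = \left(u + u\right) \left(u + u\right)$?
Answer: $\frac{161}{5} \approx 32.2$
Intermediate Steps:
$j{\left(t \right)} = -1 + \frac{t}{3}$
$a{\left(u \right)} = 4 u^{2}$ ($a{\left(u \right)} = 2 u 2 u = 4 u^{2}$)
$I{\left(z \right)} = 0$
$L = - \frac{7}{5}$ ($L = \frac{0}{-1 + \frac{1}{3} \left(-6\right)} - \frac{42}{30} = \frac{0}{-1 - 2} - \frac{7}{5} = \frac{0}{-3} - \frac{7}{5} = 0 \left(- \frac{1}{3}\right) - \frac{7}{5} = 0 - \frac{7}{5} = - \frac{7}{5} \approx -1.4$)
$L p{\left(a{\left(1 \right)} \right)} = \left(- \frac{7}{5}\right) \left(-23\right) = \frac{161}{5}$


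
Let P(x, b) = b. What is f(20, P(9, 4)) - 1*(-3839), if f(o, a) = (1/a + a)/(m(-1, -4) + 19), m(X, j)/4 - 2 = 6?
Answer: 46069/12 ≈ 3839.1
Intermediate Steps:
m(X, j) = 32 (m(X, j) = 8 + 4*6 = 8 + 24 = 32)
f(o, a) = a/51 + 1/(51*a) (f(o, a) = (1/a + a)/(32 + 19) = (a + 1/a)/51 = (a + 1/a)*(1/51) = a/51 + 1/(51*a))
f(20, P(9, 4)) - 1*(-3839) = (1/51)*(1 + 4²)/4 - 1*(-3839) = (1/51)*(¼)*(1 + 16) + 3839 = (1/51)*(¼)*17 + 3839 = 1/12 + 3839 = 46069/12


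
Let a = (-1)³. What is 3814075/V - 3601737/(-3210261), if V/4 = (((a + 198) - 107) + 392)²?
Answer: 5197085336909/994427568752 ≈ 5.2262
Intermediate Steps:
a = -1
V = 929296 (V = 4*(((-1 + 198) - 107) + 392)² = 4*((197 - 107) + 392)² = 4*(90 + 392)² = 4*482² = 4*232324 = 929296)
3814075/V - 3601737/(-3210261) = 3814075/929296 - 3601737/(-3210261) = 3814075*(1/929296) - 3601737*(-1/3210261) = 3814075/929296 + 1200579/1070087 = 5197085336909/994427568752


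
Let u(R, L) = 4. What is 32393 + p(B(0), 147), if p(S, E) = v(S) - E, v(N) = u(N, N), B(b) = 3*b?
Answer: 32250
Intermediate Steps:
v(N) = 4
p(S, E) = 4 - E
32393 + p(B(0), 147) = 32393 + (4 - 1*147) = 32393 + (4 - 147) = 32393 - 143 = 32250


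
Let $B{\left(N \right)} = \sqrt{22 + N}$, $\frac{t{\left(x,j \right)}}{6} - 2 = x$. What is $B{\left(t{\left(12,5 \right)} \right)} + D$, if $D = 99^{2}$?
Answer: $9801 + \sqrt{106} \approx 9811.3$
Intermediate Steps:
$t{\left(x,j \right)} = 12 + 6 x$
$D = 9801$
$B{\left(t{\left(12,5 \right)} \right)} + D = \sqrt{22 + \left(12 + 6 \cdot 12\right)} + 9801 = \sqrt{22 + \left(12 + 72\right)} + 9801 = \sqrt{22 + 84} + 9801 = \sqrt{106} + 9801 = 9801 + \sqrt{106}$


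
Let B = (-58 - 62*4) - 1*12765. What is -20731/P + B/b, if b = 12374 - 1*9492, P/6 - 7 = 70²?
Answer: -111145781/21212961 ≈ -5.2395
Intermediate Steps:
P = 29442 (P = 42 + 6*70² = 42 + 6*4900 = 42 + 29400 = 29442)
B = -13071 (B = (-58 - 248) - 12765 = -306 - 12765 = -13071)
b = 2882 (b = 12374 - 9492 = 2882)
-20731/P + B/b = -20731/29442 - 13071/2882 = -111145781/21212961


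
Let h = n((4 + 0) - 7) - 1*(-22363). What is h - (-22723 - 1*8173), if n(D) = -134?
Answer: 53125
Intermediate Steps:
h = 22229 (h = -134 - 1*(-22363) = -134 + 22363 = 22229)
h - (-22723 - 1*8173) = 22229 - (-22723 - 1*8173) = 22229 - (-22723 - 8173) = 22229 - 1*(-30896) = 22229 + 30896 = 53125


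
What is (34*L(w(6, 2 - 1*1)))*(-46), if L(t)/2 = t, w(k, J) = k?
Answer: -18768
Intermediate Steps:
L(t) = 2*t
(34*L(w(6, 2 - 1*1)))*(-46) = (34*(2*6))*(-46) = (34*12)*(-46) = 408*(-46) = -18768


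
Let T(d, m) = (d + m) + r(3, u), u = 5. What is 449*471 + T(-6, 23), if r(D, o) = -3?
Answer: 211493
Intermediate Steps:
T(d, m) = -3 + d + m (T(d, m) = (d + m) - 3 = -3 + d + m)
449*471 + T(-6, 23) = 449*471 + (-3 - 6 + 23) = 211479 + 14 = 211493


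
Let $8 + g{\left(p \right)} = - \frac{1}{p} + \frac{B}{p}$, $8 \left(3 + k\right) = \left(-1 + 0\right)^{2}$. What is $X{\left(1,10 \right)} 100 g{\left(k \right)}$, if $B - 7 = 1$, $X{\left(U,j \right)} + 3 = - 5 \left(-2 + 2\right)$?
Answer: $\frac{72000}{23} \approx 3130.4$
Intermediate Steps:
$X{\left(U,j \right)} = -3$ ($X{\left(U,j \right)} = -3 - 5 \left(-2 + 2\right) = -3 - 0 = -3 + 0 = -3$)
$B = 8$ ($B = 7 + 1 = 8$)
$k = - \frac{23}{8}$ ($k = -3 + \frac{\left(-1 + 0\right)^{2}}{8} = -3 + \frac{\left(-1\right)^{2}}{8} = -3 + \frac{1}{8} \cdot 1 = -3 + \frac{1}{8} = - \frac{23}{8} \approx -2.875$)
$g{\left(p \right)} = -8 + \frac{7}{p}$ ($g{\left(p \right)} = -8 + \left(- \frac{1}{p} + \frac{8}{p}\right) = -8 + \frac{7}{p}$)
$X{\left(1,10 \right)} 100 g{\left(k \right)} = \left(-3\right) 100 \left(-8 + \frac{7}{- \frac{23}{8}}\right) = - 300 \left(-8 + 7 \left(- \frac{8}{23}\right)\right) = - 300 \left(-8 - \frac{56}{23}\right) = \left(-300\right) \left(- \frac{240}{23}\right) = \frac{72000}{23}$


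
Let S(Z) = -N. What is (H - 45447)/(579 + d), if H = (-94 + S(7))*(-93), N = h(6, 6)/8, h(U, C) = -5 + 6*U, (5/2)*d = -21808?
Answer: 1453785/325768 ≈ 4.4626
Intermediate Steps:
d = -43616/5 (d = (2/5)*(-21808) = -43616/5 ≈ -8723.2)
N = 31/8 (N = (-5 + 6*6)/8 = (-5 + 36)*(1/8) = 31*(1/8) = 31/8 ≈ 3.8750)
S(Z) = -31/8 (S(Z) = -1*31/8 = -31/8)
H = 72819/8 (H = (-94 - 31/8)*(-93) = -783/8*(-93) = 72819/8 ≈ 9102.4)
(H - 45447)/(579 + d) = (72819/8 - 45447)/(579 - 43616/5) = -290757/(8*(-40721/5)) = -290757/8*(-5/40721) = 1453785/325768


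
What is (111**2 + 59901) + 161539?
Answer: 233761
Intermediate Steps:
(111**2 + 59901) + 161539 = (12321 + 59901) + 161539 = 72222 + 161539 = 233761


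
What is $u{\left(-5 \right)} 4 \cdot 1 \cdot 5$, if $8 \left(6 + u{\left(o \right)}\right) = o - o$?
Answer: $-120$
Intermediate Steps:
$u{\left(o \right)} = -6$ ($u{\left(o \right)} = -6 + \frac{o - o}{8} = -6 + \frac{1}{8} \cdot 0 = -6 + 0 = -6$)
$u{\left(-5 \right)} 4 \cdot 1 \cdot 5 = \left(-6\right) 4 \cdot 1 \cdot 5 = \left(-24\right) 5 = -120$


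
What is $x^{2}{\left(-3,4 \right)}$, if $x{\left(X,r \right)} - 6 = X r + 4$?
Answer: $4$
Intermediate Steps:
$x{\left(X,r \right)} = 10 + X r$ ($x{\left(X,r \right)} = 6 + \left(X r + 4\right) = 6 + \left(4 + X r\right) = 10 + X r$)
$x^{2}{\left(-3,4 \right)} = \left(10 - 12\right)^{2} = \left(-2\right)^{2} = 4$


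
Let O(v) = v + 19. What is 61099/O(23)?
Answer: 61099/42 ≈ 1454.7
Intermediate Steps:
O(v) = 19 + v
61099/O(23) = 61099/(19 + 23) = 61099/42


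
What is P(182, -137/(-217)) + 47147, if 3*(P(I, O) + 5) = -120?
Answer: 47102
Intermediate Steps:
P(I, O) = -45 (P(I, O) = -5 + (⅓)*(-120) = -5 - 40 = -45)
P(182, -137/(-217)) + 47147 = -45 + 47147 = 47102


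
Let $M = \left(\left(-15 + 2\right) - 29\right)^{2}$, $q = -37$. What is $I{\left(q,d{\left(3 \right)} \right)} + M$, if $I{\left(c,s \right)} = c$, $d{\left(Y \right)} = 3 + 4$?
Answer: $1727$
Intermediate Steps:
$d{\left(Y \right)} = 7$
$M = 1764$ ($M = \left(-13 - 29\right)^{2} = \left(-42\right)^{2} = 1764$)
$I{\left(q,d{\left(3 \right)} \right)} + M = -37 + 1764 = 1727$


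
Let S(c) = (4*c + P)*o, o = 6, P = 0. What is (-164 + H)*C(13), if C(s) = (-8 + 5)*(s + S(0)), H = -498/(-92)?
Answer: 284505/46 ≈ 6184.9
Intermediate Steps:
S(c) = 24*c (S(c) = (4*c + 0)*6 = (4*c)*6 = 24*c)
H = 249/46 (H = -498*(-1/92) = 249/46 ≈ 5.4130)
C(s) = -3*s (C(s) = (-8 + 5)*(s + 24*0) = -3*(s + 0) = -3*s)
(-164 + H)*C(13) = (-164 + 249/46)*(-3*13) = -7295/46*(-39) = 284505/46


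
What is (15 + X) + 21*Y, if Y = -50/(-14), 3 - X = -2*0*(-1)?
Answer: 93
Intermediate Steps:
X = 3 (X = 3 - (-2*0)*(-1) = 3 - 0*(-1) = 3 - 1*0 = 3 + 0 = 3)
Y = 25/7 (Y = -50*(-1/14) = 25/7 ≈ 3.5714)
(15 + X) + 21*Y = (15 + 3) + 21*(25/7) = 18 + 75 = 93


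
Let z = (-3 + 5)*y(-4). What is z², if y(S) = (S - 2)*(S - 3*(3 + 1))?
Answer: 36864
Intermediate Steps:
y(S) = (-12 + S)*(-2 + S) (y(S) = (-2 + S)*(S - 3*4) = (-2 + S)*(S - 12) = (-2 + S)*(-12 + S) = (-12 + S)*(-2 + S))
z = 192 (z = (-3 + 5)*(24 + (-4)² - 14*(-4)) = 2*(24 + 16 + 56) = 2*96 = 192)
z² = 192² = 36864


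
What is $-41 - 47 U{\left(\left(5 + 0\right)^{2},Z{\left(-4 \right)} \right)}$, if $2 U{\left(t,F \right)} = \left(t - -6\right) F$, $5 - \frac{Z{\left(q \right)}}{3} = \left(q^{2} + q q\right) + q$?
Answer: $\frac{100451}{2} \approx 50226.0$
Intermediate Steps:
$Z{\left(q \right)} = 15 - 6 q^{2} - 3 q$ ($Z{\left(q \right)} = 15 - 3 \left(\left(q^{2} + q q\right) + q\right) = 15 - 3 \left(\left(q^{2} + q^{2}\right) + q\right) = 15 - 3 \left(2 q^{2} + q\right) = 15 - 3 \left(q + 2 q^{2}\right) = 15 - \left(3 q + 6 q^{2}\right) = 15 - 6 q^{2} - 3 q$)
$U{\left(t,F \right)} = \frac{F \left(6 + t\right)}{2}$ ($U{\left(t,F \right)} = \frac{\left(t - -6\right) F}{2} = \frac{\left(t + 6\right) F}{2} = \frac{\left(6 + t\right) F}{2} = \frac{F \left(6 + t\right)}{2}$)
$-41 - 47 U{\left(\left(5 + 0\right)^{2},Z{\left(-4 \right)} \right)} = -41 - 47 \frac{\left(15 - 6 \left(-4\right)^{2} - -12\right) \left(6 + \left(5 + 0\right)^{2}\right)}{2} = -41 - 47 \frac{\left(15 - 96 + 12\right) \left(6 + 5^{2}\right)}{2} = -41 - 47 \frac{\left(15 - 96 + 12\right) \left(6 + 25\right)}{2} = -41 - 47 \cdot \frac{1}{2} \left(-69\right) 31 = -41 - - \frac{100533}{2} = -41 + \frac{100533}{2} = \frac{100451}{2}$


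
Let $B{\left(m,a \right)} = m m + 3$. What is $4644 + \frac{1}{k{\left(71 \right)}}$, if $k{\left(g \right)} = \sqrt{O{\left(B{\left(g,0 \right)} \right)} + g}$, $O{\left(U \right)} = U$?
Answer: $4644 + \frac{\sqrt{5115}}{5115} \approx 4644.0$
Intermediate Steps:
$B{\left(m,a \right)} = 3 + m^{2}$ ($B{\left(m,a \right)} = m^{2} + 3 = 3 + m^{2}$)
$k{\left(g \right)} = \sqrt{3 + g + g^{2}}$ ($k{\left(g \right)} = \sqrt{\left(3 + g^{2}\right) + g} = \sqrt{3 + g + g^{2}}$)
$4644 + \frac{1}{k{\left(71 \right)}} = 4644 + \frac{1}{\sqrt{3 + 71 + 71^{2}}} = 4644 + \frac{1}{\sqrt{3 + 71 + 5041}} = 4644 + \frac{1}{\sqrt{5115}} = 4644 + \frac{\sqrt{5115}}{5115}$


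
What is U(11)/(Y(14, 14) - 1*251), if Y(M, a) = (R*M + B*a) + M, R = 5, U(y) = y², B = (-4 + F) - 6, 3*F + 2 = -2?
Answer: -363/977 ≈ -0.37155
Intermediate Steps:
F = -4/3 (F = -⅔ + (⅓)*(-2) = -⅔ - ⅔ = -4/3 ≈ -1.3333)
B = -34/3 (B = (-4 - 4/3) - 6 = -16/3 - 6 = -34/3 ≈ -11.333)
Y(M, a) = 6*M - 34*a/3 (Y(M, a) = (5*M - 34*a/3) + M = 6*M - 34*a/3)
U(11)/(Y(14, 14) - 1*251) = 11²/((6*14 - 34/3*14) - 1*251) = 121/((84 - 476/3) - 251) = 121/(-224/3 - 251) = 121/(-977/3) = 121*(-3/977) = -363/977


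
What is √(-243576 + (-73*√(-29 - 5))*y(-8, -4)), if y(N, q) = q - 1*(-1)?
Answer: √(-243576 + 219*I*√34) ≈ 1.294 + 493.54*I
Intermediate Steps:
y(N, q) = 1 + q (y(N, q) = q + 1 = 1 + q)
√(-243576 + (-73*√(-29 - 5))*y(-8, -4)) = √(-243576 + (-73*√(-29 - 5))*(1 - 4)) = √(-243576 - 73*I*√34*(-3)) = √(-243576 + 219*I*√34)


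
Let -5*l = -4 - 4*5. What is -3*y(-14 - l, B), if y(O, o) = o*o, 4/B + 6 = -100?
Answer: -12/2809 ≈ -0.0042720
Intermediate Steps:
B = -2/53 (B = 4/(-6 - 100) = 4/(-106) = 4*(-1/106) = -2/53 ≈ -0.037736)
l = 24/5 (l = -(-4 - 4*5)/5 = -(-4 - 20)/5 = -⅕*(-24) = 24/5 ≈ 4.8000)
y(O, o) = o²
-3*y(-14 - l, B) = -3*(-2/53)² = -3*4/2809 = -12/2809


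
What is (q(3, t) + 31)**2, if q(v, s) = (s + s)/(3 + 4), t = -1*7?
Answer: 841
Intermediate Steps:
t = -7
q(v, s) = 2*s/7 (q(v, s) = (2*s)/7 = (2*s)*(1/7) = 2*s/7)
(q(3, t) + 31)**2 = ((2/7)*(-7) + 31)**2 = (-2 + 31)**2 = 29**2 = 841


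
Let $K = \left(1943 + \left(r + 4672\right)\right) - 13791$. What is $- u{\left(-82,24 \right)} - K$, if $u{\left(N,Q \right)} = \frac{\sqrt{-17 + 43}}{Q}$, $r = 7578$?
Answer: $-402 - \frac{\sqrt{26}}{24} \approx -402.21$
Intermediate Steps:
$u{\left(N,Q \right)} = \frac{\sqrt{26}}{Q}$
$K = 402$ ($K = \left(1943 + \left(7578 + 4672\right)\right) - 13791 = \left(1943 + 12250\right) - 13791 = 14193 - 13791 = 402$)
$- u{\left(-82,24 \right)} - K = - \frac{\sqrt{26}}{24} - 402 = -402 - \frac{\sqrt{26}}{24}$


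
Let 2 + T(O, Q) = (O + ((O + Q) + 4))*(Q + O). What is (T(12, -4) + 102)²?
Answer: 85264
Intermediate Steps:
T(O, Q) = -2 + (O + Q)*(4 + Q + 2*O) (T(O, Q) = -2 + (O + ((O + Q) + 4))*(Q + O) = -2 + (O + (4 + O + Q))*(O + Q) = -2 + (4 + Q + 2*O)*(O + Q) = -2 + (O + Q)*(4 + Q + 2*O))
(T(12, -4) + 102)² = ((-2 + (-4)² + 2*12² + 4*12 + 4*(-4) + 3*12*(-4)) + 102)² = ((-2 + 16 + 2*144 + 48 - 16 - 144) + 102)² = ((-2 + 16 + 288 + 48 - 16 - 144) + 102)² = (190 + 102)² = 292² = 85264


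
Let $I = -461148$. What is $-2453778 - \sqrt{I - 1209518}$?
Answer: $-2453778 - i \sqrt{1670666} \approx -2.4538 \cdot 10^{6} - 1292.5 i$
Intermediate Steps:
$-2453778 - \sqrt{I - 1209518} = -2453778 - \sqrt{-461148 - 1209518} = -2453778 - \sqrt{-1670666} = -2453778 - i \sqrt{1670666}$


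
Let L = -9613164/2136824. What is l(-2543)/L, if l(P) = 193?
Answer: -103101758/2403291 ≈ -42.900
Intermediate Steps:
L = -2403291/534206 (L = -9613164*1/2136824 = -2403291/534206 ≈ -4.4988)
l(-2543)/L = 193/(-2403291/534206) = 193*(-534206/2403291) = -103101758/2403291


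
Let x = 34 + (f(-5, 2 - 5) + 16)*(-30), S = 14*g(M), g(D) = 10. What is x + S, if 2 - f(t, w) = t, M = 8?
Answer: -516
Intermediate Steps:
f(t, w) = 2 - t
S = 140 (S = 14*10 = 140)
x = -656 (x = 34 + ((2 - 1*(-5)) + 16)*(-30) = 34 + ((2 + 5) + 16)*(-30) = 34 + (7 + 16)*(-30) = 34 + 23*(-30) = 34 - 690 = -656)
x + S = -656 + 140 = -516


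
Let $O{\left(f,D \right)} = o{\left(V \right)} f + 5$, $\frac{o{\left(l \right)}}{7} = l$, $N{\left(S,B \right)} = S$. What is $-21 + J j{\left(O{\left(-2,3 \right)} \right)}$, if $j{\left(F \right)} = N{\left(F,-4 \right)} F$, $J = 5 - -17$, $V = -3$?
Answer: $48577$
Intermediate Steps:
$o{\left(l \right)} = 7 l$
$O{\left(f,D \right)} = 5 - 21 f$ ($O{\left(f,D \right)} = 7 \left(-3\right) f + 5 = - 21 f + 5 = 5 - 21 f$)
$J = 22$ ($J = 5 + 17 = 22$)
$j{\left(F \right)} = F^{2}$ ($j{\left(F \right)} = F F = F^{2}$)
$-21 + J j{\left(O{\left(-2,3 \right)} \right)} = -21 + 22 \left(5 - -42\right)^{2} = -21 + 22 \left(5 + 42\right)^{2} = -21 + 22 \cdot 47^{2} = -21 + 22 \cdot 2209 = -21 + 48598 = 48577$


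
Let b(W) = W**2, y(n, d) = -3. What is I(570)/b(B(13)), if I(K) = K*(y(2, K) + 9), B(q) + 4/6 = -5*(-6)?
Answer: 7695/1936 ≈ 3.9747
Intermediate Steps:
B(q) = 88/3 (B(q) = -2/3 - 5*(-6) = -2/3 + 30 = 88/3)
I(K) = 6*K (I(K) = K*(-3 + 9) = K*6 = 6*K)
I(570)/b(B(13)) = (6*570)/((88/3)**2) = 3420/(7744/9) = 3420*(9/7744) = 7695/1936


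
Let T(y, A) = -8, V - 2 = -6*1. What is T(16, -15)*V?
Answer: 32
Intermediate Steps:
V = -4 (V = 2 - 6*1 = 2 - 6 = -4)
T(16, -15)*V = -8*(-4) = 32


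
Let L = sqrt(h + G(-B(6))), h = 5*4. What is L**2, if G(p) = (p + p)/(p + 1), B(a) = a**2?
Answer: 772/35 ≈ 22.057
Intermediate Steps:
h = 20
G(p) = 2*p/(1 + p) (G(p) = (2*p)/(1 + p) = 2*p/(1 + p))
L = 2*sqrt(6755)/35 (L = sqrt(20 + 2*(-1*6**2)/(1 - 1*6**2)) = sqrt(20 + 2*(-1*36)/(1 - 1*36)) = sqrt(20 + 2*(-36)/(1 - 36)) = sqrt(20 + 2*(-36)/(-35)) = sqrt(20 + 2*(-36)*(-1/35)) = sqrt(20 + 72/35) = sqrt(772/35) = 2*sqrt(6755)/35 ≈ 4.6965)
L**2 = (2*sqrt(6755)/35)**2 = 772/35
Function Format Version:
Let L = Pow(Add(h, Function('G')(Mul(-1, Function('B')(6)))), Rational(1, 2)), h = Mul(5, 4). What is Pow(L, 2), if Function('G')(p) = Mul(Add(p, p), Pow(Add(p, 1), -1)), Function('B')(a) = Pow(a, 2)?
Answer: Rational(772, 35) ≈ 22.057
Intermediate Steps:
h = 20
Function('G')(p) = Mul(2, p, Pow(Add(1, p), -1)) (Function('G')(p) = Mul(Mul(2, p), Pow(Add(1, p), -1)) = Mul(2, p, Pow(Add(1, p), -1)))
L = Mul(Rational(2, 35), Pow(6755, Rational(1, 2))) (L = Pow(Add(20, Mul(2, Mul(-1, Pow(6, 2)), Pow(Add(1, Mul(-1, Pow(6, 2))), -1))), Rational(1, 2)) = Pow(Add(20, Mul(2, Mul(-1, 36), Pow(Add(1, Mul(-1, 36)), -1))), Rational(1, 2)) = Pow(Add(20, Mul(2, -36, Pow(Add(1, -36), -1))), Rational(1, 2)) = Pow(Add(20, Mul(2, -36, Pow(-35, -1))), Rational(1, 2)) = Pow(Add(20, Mul(2, -36, Rational(-1, 35))), Rational(1, 2)) = Pow(Add(20, Rational(72, 35)), Rational(1, 2)) = Pow(Rational(772, 35), Rational(1, 2)) = Mul(Rational(2, 35), Pow(6755, Rational(1, 2))) ≈ 4.6965)
Pow(L, 2) = Pow(Mul(Rational(2, 35), Pow(6755, Rational(1, 2))), 2) = Rational(772, 35)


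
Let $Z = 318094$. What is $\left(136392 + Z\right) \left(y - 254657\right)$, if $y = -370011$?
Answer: $-283902860648$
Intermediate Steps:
$\left(136392 + Z\right) \left(y - 254657\right) = \left(136392 + 318094\right) \left(-370011 - 254657\right) = 454486 \left(-624668\right) = -283902860648$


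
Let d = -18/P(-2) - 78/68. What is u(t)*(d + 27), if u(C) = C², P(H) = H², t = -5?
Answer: 9075/17 ≈ 533.82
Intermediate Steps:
d = -96/17 (d = -18/((-2)²) - 78/68 = -18/4 - 78*1/68 = -18*¼ - 39/34 = -9/2 - 39/34 = -96/17 ≈ -5.6471)
u(t)*(d + 27) = (-5)²*(-96/17 + 27) = 25*(363/17) = 9075/17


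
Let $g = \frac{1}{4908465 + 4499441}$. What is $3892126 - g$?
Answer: $\frac{36616755548155}{9407906} \approx 3.8921 \cdot 10^{6}$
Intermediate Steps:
$g = \frac{1}{9407906} \approx 1.0629 \cdot 10^{-7}$
$3892126 - g = 3892126 - \frac{1}{9407906} = \frac{36616755548155}{9407906}$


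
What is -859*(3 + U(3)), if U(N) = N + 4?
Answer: -8590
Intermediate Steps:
U(N) = 4 + N
-859*(3 + U(3)) = -859*(3 + (4 + 3)) = -859*(3 + 7) = -859*10 = -8590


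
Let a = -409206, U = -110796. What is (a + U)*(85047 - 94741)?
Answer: 5040899388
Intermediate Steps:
(a + U)*(85047 - 94741) = (-409206 - 110796)*(85047 - 94741) = -520002*(-9694) = 5040899388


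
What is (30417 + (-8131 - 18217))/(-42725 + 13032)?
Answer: -4069/29693 ≈ -0.13704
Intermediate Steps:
(30417 + (-8131 - 18217))/(-42725 + 13032) = (30417 - 26348)/(-29693) = 4069*(-1/29693) = -4069/29693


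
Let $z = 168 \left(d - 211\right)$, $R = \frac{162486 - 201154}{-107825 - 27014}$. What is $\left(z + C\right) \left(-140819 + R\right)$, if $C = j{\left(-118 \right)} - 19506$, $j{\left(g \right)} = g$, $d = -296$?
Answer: $\frac{1989927148770400}{134839} \approx 1.4758 \cdot 10^{10}$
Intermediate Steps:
$R = \frac{38668}{134839}$ ($R = - \frac{38668}{-134839} = \left(-38668\right) \left(- \frac{1}{134839}\right) = \frac{38668}{134839} \approx 0.28677$)
$z = -85176$ ($z = 168 \left(-296 - 211\right) = 168 \left(-507\right) = -85176$)
$C = -19624$ ($C = -118 - 19506 = -19624$)
$\left(z + C\right) \left(-140819 + R\right) = \left(-85176 - 19624\right) \left(-140819 + \frac{38668}{134839}\right) = \left(-104800\right) \left(- \frac{18987854473}{134839}\right) = \frac{1989927148770400}{134839}$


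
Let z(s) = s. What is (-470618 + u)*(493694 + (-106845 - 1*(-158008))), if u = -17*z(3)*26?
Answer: -257141992008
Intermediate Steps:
u = -1326 (u = -17*3*26 = -51*26 = -1326)
(-470618 + u)*(493694 + (-106845 - 1*(-158008))) = (-470618 - 1326)*(493694 + (-106845 - 1*(-158008))) = -471944*(493694 + (-106845 + 158008)) = -471944*(493694 + 51163) = -471944*544857 = -257141992008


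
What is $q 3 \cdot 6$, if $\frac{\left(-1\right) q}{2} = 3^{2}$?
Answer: $-324$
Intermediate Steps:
$q = -18$ ($q = - 2 \cdot 3^{2} = \left(-2\right) 9 = -18$)
$q 3 \cdot 6 = \left(-18\right) 3 \cdot 6 = \left(-54\right) 6 = -324$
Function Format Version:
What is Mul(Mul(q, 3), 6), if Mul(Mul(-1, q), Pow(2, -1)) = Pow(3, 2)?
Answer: -324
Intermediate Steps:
q = -18 (q = Mul(-2, Pow(3, 2)) = Mul(-2, 9) = -18)
Mul(Mul(q, 3), 6) = Mul(Mul(-18, 3), 6) = Mul(-54, 6) = -324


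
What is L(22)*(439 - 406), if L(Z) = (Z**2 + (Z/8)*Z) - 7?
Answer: 35475/2 ≈ 17738.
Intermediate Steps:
L(Z) = -7 + 9*Z**2/8 (L(Z) = (Z**2 + (Z*(1/8))*Z) - 7 = (Z**2 + (Z/8)*Z) - 7 = (Z**2 + Z**2/8) - 7 = 9*Z**2/8 - 7 = -7 + 9*Z**2/8)
L(22)*(439 - 406) = (-7 + (9/8)*22**2)*(439 - 406) = (-7 + (9/8)*484)*33 = (-7 + 1089/2)*33 = (1075/2)*33 = 35475/2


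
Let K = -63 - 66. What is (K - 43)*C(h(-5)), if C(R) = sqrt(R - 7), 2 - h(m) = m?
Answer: 0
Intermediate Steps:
K = -129
h(m) = 2 - m
C(R) = sqrt(-7 + R)
(K - 43)*C(h(-5)) = (-129 - 43)*sqrt(-7 + (2 - 1*(-5))) = -172*sqrt(-7 + (2 + 5)) = -172*sqrt(-7 + 7) = -172*sqrt(0) = -172*0 = 0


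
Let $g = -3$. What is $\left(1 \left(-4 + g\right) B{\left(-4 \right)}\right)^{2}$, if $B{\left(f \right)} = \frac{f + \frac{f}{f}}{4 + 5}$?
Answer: $\frac{49}{9} \approx 5.4444$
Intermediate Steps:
$B{\left(f \right)} = \frac{1}{9} + \frac{f}{9}$ ($B{\left(f \right)} = \frac{f + 1}{9} = \left(1 + f\right) \frac{1}{9} = \frac{1}{9} + \frac{f}{9}$)
$\left(1 \left(-4 + g\right) B{\left(-4 \right)}\right)^{2} = \left(1 \left(-4 - 3\right) \left(\frac{1}{9} + \frac{1}{9} \left(-4\right)\right)\right)^{2} = \left(1 \left(-7\right) \left(\frac{1}{9} - \frac{4}{9}\right)\right)^{2} = \left(\left(-7\right) \left(- \frac{1}{3}\right)\right)^{2} = \left(\frac{7}{3}\right)^{2} = \frac{49}{9}$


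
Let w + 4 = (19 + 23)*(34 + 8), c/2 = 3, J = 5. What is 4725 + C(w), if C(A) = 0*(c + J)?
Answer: 4725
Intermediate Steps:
c = 6 (c = 2*3 = 6)
w = 1760 (w = -4 + (19 + 23)*(34 + 8) = -4 + 42*42 = -4 + 1764 = 1760)
C(A) = 0 (C(A) = 0*(6 + 5) = 0*11 = 0)
4725 + C(w) = 4725 + 0 = 4725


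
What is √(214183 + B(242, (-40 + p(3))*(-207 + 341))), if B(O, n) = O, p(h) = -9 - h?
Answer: 15*√953 ≈ 463.06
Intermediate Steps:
√(214183 + B(242, (-40 + p(3))*(-207 + 341))) = √(214183 + 242) = √214425 = 15*√953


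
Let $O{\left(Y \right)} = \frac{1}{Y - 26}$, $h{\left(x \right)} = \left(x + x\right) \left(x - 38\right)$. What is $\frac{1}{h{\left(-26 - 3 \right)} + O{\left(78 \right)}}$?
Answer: $\frac{52}{202073} \approx 0.00025733$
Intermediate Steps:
$h{\left(x \right)} = 2 x \left(-38 + x\right)$
$O{\left(Y \right)} = \frac{1}{-26 + Y}$
$\frac{1}{h{\left(-26 - 3 \right)} + O{\left(78 \right)}} = \frac{1}{2 \left(-26 - 3\right) \left(-38 - 29\right) + \frac{1}{-26 + 78}} = \frac{1}{2 \left(-29\right) \left(-38 - 29\right) + \frac{1}{52}} = \frac{1}{2 \left(-29\right) \left(-67\right) + \frac{1}{52}} = \frac{1}{3886 + \frac{1}{52}} = \frac{1}{\frac{202073}{52}} = \frac{52}{202073}$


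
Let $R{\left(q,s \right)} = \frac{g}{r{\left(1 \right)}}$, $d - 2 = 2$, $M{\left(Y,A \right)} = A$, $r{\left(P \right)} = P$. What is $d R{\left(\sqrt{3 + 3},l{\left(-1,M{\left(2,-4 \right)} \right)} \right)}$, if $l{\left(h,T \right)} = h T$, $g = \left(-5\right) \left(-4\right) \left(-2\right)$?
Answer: $-160$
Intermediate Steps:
$d = 4$ ($d = 2 + 2 = 4$)
$g = -40$ ($g = 20 \left(-2\right) = -40$)
$l{\left(h,T \right)} = T h$
$R{\left(q,s \right)} = -40$ ($R{\left(q,s \right)} = - \frac{40}{1} = \left(-40\right) 1 = -40$)
$d R{\left(\sqrt{3 + 3},l{\left(-1,M{\left(2,-4 \right)} \right)} \right)} = 4 \left(-40\right) = -160$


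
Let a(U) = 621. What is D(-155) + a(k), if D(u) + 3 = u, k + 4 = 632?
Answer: 463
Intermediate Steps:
k = 628 (k = -4 + 632 = 628)
D(u) = -3 + u
D(-155) + a(k) = (-3 - 155) + 621 = -158 + 621 = 463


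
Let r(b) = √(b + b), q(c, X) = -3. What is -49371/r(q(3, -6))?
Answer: 16457*I*√6/2 ≈ 20156.0*I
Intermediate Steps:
r(b) = √2*√b (r(b) = √(2*b) = √2*√b)
-49371/r(q(3, -6)) = -49371*(-I*√6/6) = -(-16457)*I*√6/2 = 16457*I*√6/2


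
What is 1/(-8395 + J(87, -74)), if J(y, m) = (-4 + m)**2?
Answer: -1/2311 ≈ -0.00043271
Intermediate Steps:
1/(-8395 + J(87, -74)) = 1/(-8395 + (-4 - 74)**2) = 1/(-8395 + (-78)**2) = 1/(-8395 + 6084) = 1/(-2311) = -1/2311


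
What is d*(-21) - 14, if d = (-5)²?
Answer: -539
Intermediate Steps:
d = 25
d*(-21) - 14 = 25*(-21) - 14 = -525 - 14 = -539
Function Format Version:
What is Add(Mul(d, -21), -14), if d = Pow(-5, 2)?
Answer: -539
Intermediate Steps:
d = 25
Add(Mul(d, -21), -14) = Add(Mul(25, -21), -14) = Add(-525, -14) = -539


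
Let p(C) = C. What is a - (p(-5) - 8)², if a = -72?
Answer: -241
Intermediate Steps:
a - (p(-5) - 8)² = -72 - (-5 - 8)² = -72 - 1*(-13)² = -72 - 1*169 = -72 - 169 = -241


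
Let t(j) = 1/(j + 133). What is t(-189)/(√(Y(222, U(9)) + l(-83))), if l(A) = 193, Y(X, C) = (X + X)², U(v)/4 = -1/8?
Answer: -√197329/11050424 ≈ -4.0199e-5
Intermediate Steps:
U(v) = -½ (U(v) = 4*(-1/8) = 4*(-1*⅛) = 4*(-⅛) = -½)
Y(X, C) = 4*X² (Y(X, C) = (2*X)² = 4*X²)
t(j) = 1/(133 + j)
t(-189)/(√(Y(222, U(9)) + l(-83))) = 1/((133 - 189)*(√(4*222² + 193))) = 1/((-56)*(√(4*49284 + 193))) = -1/(56*√(197136 + 193)) = -√197329/197329/56 = -√197329/11050424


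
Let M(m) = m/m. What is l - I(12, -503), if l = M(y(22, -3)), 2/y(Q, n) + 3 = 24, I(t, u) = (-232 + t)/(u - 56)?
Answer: 339/559 ≈ 0.60644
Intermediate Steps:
I(t, u) = (-232 + t)/(-56 + u)
y(Q, n) = 2/21 (y(Q, n) = 2/(-3 + 24) = 2/21)
M(m) = 1
l = 1
l - I(12, -503) = 1 - (-232 + 12)/(-56 - 503) = 1 - (-220)/(-559) = 1 - (-1)*(-220)/559 = 1 - 1*220/559 = 1 - 220/559 = 339/559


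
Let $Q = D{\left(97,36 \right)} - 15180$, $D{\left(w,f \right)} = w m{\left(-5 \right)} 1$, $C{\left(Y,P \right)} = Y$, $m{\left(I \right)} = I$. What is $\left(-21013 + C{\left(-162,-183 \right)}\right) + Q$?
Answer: $-36840$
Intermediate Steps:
$D{\left(w,f \right)} = - 5 w$ ($D{\left(w,f \right)} = w \left(-5\right) 1 = - 5 w 1 = - 5 w$)
$Q = -15665$ ($Q = \left(-5\right) 97 - 15180 = -485 - 15180 = -15665$)
$\left(-21013 + C{\left(-162,-183 \right)}\right) + Q = \left(-21013 - 162\right) - 15665 = -21175 - 15665 = -36840$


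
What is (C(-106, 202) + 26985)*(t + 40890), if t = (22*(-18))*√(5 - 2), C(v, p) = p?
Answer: 1111676430 - 10766052*√3 ≈ 1.0930e+9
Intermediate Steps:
t = -396*√3 ≈ -685.89
(C(-106, 202) + 26985)*(t + 40890) = (202 + 26985)*(-396*√3 + 40890) = 27187*(40890 - 396*√3) = 1111676430 - 10766052*√3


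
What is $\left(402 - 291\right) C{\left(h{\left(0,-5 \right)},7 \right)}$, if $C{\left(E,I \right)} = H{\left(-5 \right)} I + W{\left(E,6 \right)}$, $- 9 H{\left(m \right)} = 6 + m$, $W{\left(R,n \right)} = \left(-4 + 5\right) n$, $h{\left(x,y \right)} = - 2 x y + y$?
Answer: $\frac{1739}{3} \approx 579.67$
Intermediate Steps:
$h{\left(x,y \right)} = y - 2 x y$ ($h{\left(x,y \right)} = - 2 x y + y = y - 2 x y$)
$W{\left(R,n \right)} = n$ ($W{\left(R,n \right)} = 1 n = n$)
$H{\left(m \right)} = - \frac{2}{3} - \frac{m}{9}$ ($H{\left(m \right)} = - \frac{6 + m}{9} = - \frac{2}{3} - \frac{m}{9}$)
$C{\left(E,I \right)} = 6 - \frac{I}{9}$ ($C{\left(E,I \right)} = \left(- \frac{2}{3} - - \frac{5}{9}\right) I + 6 = \left(- \frac{2}{3} + \frac{5}{9}\right) I + 6 = - \frac{I}{9} + 6 = 6 - \frac{I}{9}$)
$\left(402 - 291\right) C{\left(h{\left(0,-5 \right)},7 \right)} = \left(402 - 291\right) \left(6 - \frac{7}{9}\right) = 111 \left(6 - \frac{7}{9}\right) = 111 \cdot \frac{47}{9} = \frac{1739}{3}$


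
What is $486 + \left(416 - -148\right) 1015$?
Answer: $572946$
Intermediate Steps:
$486 + \left(416 - -148\right) 1015 = 486 + \left(416 + 148\right) 1015 = 486 + 564 \cdot 1015 = 486 + 572460 = 572946$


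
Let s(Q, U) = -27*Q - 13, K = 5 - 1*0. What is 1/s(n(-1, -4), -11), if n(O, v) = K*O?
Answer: 1/122 ≈ 0.0081967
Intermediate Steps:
K = 5 (K = 5 + 0 = 5)
n(O, v) = 5*O
s(Q, U) = -13 - 27*Q
1/s(n(-1, -4), -11) = 1/(-13 - 135*(-1)) = 1/(-13 - 27*(-5)) = 1/(-13 + 135) = 1/122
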